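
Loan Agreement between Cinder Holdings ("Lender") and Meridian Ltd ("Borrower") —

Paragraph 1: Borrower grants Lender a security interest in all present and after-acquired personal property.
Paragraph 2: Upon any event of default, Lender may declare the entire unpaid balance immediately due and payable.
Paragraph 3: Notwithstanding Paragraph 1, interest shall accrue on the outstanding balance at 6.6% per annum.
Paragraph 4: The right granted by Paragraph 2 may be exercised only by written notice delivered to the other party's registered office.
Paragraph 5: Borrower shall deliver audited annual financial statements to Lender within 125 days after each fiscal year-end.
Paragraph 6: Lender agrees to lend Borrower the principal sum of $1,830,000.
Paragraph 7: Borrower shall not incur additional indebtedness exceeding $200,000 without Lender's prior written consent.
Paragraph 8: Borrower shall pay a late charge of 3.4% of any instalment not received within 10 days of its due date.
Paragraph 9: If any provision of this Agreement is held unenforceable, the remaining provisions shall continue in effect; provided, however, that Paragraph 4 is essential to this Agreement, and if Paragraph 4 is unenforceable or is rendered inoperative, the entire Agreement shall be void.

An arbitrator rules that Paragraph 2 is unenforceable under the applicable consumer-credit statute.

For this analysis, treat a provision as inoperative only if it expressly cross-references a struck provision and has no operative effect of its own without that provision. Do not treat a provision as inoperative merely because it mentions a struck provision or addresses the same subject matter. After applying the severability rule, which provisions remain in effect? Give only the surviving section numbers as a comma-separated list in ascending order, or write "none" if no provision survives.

Paragraph 2 is struck. Paragraph 4 has no operative effect of its own apart from Paragraph 2 and is therefore inoperative. Paragraph 9 makes Paragraph 4 an essential term, and Paragraph 4 has been rendered inoperative by the cascade; under Paragraph 9, the entire Agreement is therefore void. No provision of the Agreement survives.

none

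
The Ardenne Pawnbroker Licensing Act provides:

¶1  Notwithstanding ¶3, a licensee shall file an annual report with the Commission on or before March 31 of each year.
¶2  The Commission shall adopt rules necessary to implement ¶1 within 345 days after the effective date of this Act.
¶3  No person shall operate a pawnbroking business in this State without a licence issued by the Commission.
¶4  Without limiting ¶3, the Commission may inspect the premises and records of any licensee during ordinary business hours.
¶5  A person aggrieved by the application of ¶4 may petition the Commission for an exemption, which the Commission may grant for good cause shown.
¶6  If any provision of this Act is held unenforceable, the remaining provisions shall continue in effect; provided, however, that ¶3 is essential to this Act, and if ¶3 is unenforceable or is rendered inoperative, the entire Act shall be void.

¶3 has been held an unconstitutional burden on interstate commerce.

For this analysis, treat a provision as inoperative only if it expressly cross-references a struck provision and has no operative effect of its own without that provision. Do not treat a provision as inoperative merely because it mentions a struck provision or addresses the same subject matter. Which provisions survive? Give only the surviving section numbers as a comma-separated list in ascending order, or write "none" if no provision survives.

¶3 is struck. Nothing else in the Act is defined by reference to ¶3. ¶6 makes ¶3 an essential term, and ¶3 is the provision held invalid; under ¶6, the entire Act is therefore void. No provision of the Act survives.

none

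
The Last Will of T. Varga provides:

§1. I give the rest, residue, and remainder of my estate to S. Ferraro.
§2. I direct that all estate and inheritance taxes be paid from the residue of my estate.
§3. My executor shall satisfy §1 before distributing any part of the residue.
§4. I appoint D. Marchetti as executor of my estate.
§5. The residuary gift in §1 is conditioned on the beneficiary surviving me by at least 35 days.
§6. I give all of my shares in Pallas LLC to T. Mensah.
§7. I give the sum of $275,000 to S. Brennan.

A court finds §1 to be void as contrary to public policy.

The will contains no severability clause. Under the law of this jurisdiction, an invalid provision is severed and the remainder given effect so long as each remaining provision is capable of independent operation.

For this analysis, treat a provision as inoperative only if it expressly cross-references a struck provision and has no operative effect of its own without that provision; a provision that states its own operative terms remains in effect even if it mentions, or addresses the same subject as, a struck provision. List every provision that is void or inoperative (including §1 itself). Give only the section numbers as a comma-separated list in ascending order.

§1 is struck. The only function of §3 is the priority direction for §1, so it cannot stand once §1 is removed. §5 merely fixes the survivorship condition on §1; with §1 gone it has nothing to operate on and falls away. With no severability clause, the stated default rule severs what cannot stand and enforces each remaining provision that can operate on its own. §2, §4, §6, and §7 remain in effect.

1, 3, 5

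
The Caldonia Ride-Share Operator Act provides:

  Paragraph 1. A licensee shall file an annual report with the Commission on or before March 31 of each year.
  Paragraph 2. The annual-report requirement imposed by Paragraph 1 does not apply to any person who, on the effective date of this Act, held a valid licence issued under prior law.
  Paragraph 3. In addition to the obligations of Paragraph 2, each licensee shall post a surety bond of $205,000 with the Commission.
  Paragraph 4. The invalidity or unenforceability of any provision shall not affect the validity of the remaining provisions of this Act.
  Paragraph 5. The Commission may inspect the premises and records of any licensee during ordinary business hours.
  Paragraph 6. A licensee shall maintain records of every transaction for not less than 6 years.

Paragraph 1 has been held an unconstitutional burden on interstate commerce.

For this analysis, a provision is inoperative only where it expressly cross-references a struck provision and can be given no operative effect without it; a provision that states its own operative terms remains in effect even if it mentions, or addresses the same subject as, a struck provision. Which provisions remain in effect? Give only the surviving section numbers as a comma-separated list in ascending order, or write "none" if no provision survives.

3, 4, 5, 6

Paragraph 1 is struck. Paragraph 2 merely fixes the grandfather exemption from Paragraph 1; with Paragraph 1 gone it has nothing to operate on and falls away. Although Paragraph 3 refers to Paragraph 2, its operative terms do not depend on Paragraph 2, so it remains in effect. Under the severability clause in Paragraph 4, the remaining provisions continue in force. That leaves Paragraph 3, Paragraph 4, Paragraph 5, and Paragraph 6 in effect.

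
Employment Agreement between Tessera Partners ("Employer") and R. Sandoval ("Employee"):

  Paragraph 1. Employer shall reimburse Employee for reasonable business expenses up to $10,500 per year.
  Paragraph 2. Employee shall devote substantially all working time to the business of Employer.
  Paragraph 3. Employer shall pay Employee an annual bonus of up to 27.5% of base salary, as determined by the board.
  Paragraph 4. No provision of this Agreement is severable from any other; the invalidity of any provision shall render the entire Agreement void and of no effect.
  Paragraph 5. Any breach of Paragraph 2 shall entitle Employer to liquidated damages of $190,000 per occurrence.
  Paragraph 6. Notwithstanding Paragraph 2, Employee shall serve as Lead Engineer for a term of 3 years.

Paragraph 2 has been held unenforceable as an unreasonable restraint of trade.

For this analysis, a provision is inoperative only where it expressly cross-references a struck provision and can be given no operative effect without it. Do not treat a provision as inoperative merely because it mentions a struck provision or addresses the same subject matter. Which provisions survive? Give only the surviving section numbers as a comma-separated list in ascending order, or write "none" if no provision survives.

Paragraph 2 is struck. Paragraph 5 does nothing except set the liquidated-damages amount by reference to Paragraph 2; with Paragraph 2 gone it has no independent effect and is inoperative. Paragraph 4 provides that the Agreement is not severable, so the invalidity of any one provision voids the entire Agreement. No provision of the Agreement survives.

none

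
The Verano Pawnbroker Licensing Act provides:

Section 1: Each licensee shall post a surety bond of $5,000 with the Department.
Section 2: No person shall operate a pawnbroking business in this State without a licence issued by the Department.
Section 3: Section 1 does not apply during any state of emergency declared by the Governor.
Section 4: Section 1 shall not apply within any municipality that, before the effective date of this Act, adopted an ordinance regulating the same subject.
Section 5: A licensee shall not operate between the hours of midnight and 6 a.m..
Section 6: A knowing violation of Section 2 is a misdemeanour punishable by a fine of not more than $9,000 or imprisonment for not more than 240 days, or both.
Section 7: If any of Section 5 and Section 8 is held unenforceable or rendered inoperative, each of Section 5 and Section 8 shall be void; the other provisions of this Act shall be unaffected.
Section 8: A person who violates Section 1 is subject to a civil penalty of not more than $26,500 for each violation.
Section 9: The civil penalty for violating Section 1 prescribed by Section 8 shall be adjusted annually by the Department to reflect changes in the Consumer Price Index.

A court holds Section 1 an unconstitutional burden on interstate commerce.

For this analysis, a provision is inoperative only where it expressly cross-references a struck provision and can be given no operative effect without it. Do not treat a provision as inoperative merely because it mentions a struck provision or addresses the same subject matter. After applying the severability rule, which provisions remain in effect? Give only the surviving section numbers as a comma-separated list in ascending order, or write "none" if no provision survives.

Section 1 is struck. Section 3 has no operative effect of its own apart from Section 1 and is therefore inoperative. Section 4 operates only by reference to Section 1, so it falls with Section 1. Section 8 operates only by reference to Section 1, so it falls with Section 1. The whole of Section 9 is the indexation of the civil penalty for violating Section 1, defined by reference to Section 8, so Section 9 cannot stand once Section 8 is removed. Section 7 declares Section 5 and Section 8 mutually dependent; since one of them has fallen, all of them are of no effect. That brings down Section 5 as well. The remainder continues in force under Section 7. Section 2, Section 6, and Section 7 remain in effect.

2, 6, 7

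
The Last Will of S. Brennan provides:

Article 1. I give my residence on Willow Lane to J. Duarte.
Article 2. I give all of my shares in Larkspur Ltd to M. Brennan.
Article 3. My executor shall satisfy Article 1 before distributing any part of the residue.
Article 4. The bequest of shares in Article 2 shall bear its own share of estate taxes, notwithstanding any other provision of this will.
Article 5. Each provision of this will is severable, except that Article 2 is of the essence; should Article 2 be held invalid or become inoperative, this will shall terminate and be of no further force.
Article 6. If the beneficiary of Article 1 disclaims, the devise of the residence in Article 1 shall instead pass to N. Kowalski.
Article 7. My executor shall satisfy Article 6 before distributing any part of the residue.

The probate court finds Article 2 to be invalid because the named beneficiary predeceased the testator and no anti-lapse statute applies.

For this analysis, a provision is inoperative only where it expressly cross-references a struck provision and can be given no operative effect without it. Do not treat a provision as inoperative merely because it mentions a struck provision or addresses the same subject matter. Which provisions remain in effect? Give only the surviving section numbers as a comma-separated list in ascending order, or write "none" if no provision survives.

none

Article 2 is struck. Article 4 has no operative effect of its own apart from Article 2 and is therefore inoperative. Article 5 makes Article 2 an essential term, and Article 2 is the provision held invalid; under Article 5, the entire will is therefore void. No provision of the will survives.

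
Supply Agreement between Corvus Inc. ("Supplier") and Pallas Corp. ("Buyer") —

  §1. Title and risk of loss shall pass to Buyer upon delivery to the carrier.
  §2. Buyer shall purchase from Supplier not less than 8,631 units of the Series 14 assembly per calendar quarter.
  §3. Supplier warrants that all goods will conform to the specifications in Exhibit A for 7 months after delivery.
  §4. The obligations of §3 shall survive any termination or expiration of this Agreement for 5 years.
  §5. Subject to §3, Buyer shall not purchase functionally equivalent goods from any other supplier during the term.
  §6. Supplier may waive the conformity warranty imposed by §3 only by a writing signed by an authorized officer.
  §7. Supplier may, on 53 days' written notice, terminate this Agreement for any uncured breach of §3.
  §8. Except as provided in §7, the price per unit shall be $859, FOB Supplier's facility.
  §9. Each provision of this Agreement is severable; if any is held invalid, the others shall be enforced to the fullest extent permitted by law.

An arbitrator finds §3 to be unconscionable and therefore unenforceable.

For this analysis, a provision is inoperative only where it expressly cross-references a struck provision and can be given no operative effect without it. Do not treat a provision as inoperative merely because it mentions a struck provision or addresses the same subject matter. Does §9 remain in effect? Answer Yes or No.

Yes

§3 is struck. §4 operates only by reference to §3, so it falls with §3. The only function of §6 is the waiver condition for §3, so it cannot stand once §3 is removed. §7 operates only by reference to §3, so it falls with §3. Although §5 refers to §3, its operative terms do not depend on §3, so it remains in effect. §8 mentions §7 but its own obligation stands independently of §7, so §8 is not affected. §9 is a severability clause and preserves every provision that can still be given independent effect. That leaves §1, §2, §5, §8, and §9 in effect. §9 is among the surviving provisions, so the answer is yes.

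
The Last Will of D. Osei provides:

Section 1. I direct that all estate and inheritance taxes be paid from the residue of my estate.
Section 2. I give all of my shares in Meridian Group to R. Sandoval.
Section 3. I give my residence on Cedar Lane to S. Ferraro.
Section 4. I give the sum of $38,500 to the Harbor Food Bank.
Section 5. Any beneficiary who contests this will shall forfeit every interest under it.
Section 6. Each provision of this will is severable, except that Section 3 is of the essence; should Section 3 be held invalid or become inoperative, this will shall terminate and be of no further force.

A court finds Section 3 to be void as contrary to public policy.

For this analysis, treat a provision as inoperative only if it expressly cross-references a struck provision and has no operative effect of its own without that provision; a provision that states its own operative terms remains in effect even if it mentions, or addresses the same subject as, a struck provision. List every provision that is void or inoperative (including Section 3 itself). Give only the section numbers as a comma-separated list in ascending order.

Section 3 is struck. Nothing else in the will is defined by reference to Section 3. Section 6 makes Section 3 an essential term, and Section 3 is the provision held invalid; under Section 6, the entire will is therefore void. No provision of the will survives.

1, 2, 3, 4, 5, 6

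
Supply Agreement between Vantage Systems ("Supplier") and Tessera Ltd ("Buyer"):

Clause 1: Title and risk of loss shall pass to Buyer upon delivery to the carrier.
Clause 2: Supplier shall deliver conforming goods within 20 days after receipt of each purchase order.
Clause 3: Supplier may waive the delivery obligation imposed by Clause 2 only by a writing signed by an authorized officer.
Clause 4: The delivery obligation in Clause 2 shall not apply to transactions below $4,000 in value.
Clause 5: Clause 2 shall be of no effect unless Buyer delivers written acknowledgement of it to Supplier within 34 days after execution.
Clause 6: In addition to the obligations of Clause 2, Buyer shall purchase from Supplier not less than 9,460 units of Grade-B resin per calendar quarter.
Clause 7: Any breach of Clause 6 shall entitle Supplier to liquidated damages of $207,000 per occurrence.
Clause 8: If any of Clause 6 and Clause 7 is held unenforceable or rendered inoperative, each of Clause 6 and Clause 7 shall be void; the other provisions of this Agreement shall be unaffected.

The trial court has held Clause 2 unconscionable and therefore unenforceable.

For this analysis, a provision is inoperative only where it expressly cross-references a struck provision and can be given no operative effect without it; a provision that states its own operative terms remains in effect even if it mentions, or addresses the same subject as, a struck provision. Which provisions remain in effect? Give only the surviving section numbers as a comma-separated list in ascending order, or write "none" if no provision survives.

Clause 2 is struck. Clause 3 operates only by reference to Clause 2, so it falls with Clause 2. Clause 4 has no operative effect of its own apart from Clause 2 and is therefore inoperative. Clause 5 merely fixes the acknowledgement condition for Clause 2; with Clause 2 gone it has nothing to operate on and falls away. Although Clause 6 refers to Clause 2, its operative terms do not depend on Clause 2, so it remains in effect. Clause 8 ties Clause 6 and Clause 7 together, but none of those is affected here; the remaining provisions continue in force under Clause 8. The provisions still in force are Clause 1, Clause 6, Clause 7, and Clause 8.

1, 6, 7, 8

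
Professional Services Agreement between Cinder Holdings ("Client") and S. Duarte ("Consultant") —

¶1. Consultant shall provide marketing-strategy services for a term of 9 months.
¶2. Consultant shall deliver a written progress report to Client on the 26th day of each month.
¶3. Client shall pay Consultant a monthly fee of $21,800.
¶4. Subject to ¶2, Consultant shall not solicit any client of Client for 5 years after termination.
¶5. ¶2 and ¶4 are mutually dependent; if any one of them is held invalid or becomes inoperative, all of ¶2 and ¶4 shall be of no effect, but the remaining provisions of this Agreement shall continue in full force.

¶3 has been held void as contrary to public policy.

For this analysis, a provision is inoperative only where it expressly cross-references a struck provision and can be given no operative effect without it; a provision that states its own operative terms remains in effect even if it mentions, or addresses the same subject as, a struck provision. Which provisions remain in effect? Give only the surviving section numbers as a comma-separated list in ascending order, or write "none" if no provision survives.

1, 2, 4, 5

¶3 is struck. Nothing else in the Agreement is defined by reference to ¶3. ¶5 ties ¶2 and ¶4 together, but none of those is affected here; the remaining provisions continue in force under ¶5. The provisions still in force are ¶1, ¶2, ¶4, and ¶5.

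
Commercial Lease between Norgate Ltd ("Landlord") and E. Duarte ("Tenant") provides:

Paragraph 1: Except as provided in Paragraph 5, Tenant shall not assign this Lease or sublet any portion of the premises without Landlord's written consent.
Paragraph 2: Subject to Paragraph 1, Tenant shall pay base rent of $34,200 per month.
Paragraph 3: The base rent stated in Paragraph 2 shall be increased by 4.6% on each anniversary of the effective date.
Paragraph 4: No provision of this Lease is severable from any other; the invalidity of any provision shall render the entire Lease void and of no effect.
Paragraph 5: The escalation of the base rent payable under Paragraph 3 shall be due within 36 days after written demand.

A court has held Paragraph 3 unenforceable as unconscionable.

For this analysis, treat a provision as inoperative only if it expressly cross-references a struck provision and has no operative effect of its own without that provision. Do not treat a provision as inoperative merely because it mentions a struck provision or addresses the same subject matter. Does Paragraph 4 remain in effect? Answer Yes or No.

Paragraph 3 is struck. Paragraph 5 operates only by reference to Paragraph 3, so it falls with Paragraph 3. Paragraph 4 provides that the Lease is not severable, so the invalidity of any one provision voids the entire Lease. No provision of the Lease survives. Paragraph 4 is among the inoperative provisions, so the answer is no.

No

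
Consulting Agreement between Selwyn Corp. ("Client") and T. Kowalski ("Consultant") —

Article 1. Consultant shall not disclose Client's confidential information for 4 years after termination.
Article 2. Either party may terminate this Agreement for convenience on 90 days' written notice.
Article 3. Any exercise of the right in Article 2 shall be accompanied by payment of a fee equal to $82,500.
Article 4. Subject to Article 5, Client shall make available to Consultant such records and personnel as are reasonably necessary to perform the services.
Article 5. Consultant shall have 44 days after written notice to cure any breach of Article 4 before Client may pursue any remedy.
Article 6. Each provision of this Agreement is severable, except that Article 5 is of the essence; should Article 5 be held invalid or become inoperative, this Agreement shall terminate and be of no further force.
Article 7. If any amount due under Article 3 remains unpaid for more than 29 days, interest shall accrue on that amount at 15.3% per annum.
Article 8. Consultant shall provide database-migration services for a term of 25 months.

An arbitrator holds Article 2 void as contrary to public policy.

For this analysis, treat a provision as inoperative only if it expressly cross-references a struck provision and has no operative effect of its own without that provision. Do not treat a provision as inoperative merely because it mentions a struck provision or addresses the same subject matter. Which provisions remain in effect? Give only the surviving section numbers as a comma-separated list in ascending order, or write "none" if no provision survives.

1, 4, 5, 6, 8

Article 2 is struck. The only function of Article 3 is the exercise fee for Article 2, so it cannot stand once Article 2 is removed. Article 7 operates only by reference to Article 3, so it falls with Article 3. Article 6 makes Article 5 an essential term, but Article 5 is unaffected, so the severability proviso in Article 6 preserves the remaining provisions. Article 1, Article 4, Article 5, Article 6, and Article 8 remain in effect.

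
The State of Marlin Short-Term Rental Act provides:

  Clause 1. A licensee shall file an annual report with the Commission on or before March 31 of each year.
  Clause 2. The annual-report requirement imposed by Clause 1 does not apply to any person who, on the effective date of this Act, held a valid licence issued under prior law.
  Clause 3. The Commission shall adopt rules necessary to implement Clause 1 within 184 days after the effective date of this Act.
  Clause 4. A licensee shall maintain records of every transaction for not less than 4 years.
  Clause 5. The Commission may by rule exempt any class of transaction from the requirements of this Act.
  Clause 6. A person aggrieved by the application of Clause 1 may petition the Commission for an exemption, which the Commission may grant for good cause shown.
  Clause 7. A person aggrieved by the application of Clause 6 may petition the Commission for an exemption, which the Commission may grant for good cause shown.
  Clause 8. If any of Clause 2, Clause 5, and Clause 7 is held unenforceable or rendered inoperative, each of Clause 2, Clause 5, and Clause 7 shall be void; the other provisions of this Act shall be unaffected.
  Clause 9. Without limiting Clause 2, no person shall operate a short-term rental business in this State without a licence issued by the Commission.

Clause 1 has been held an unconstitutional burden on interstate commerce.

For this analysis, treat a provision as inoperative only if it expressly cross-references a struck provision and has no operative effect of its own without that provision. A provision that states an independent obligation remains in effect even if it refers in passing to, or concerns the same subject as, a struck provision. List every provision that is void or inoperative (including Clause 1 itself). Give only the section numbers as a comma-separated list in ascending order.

Clause 1 is struck. Clause 2 operates only by reference to Clause 1, so it falls with Clause 1. Clause 3 has no operative effect of its own apart from Clause 1 and is therefore inoperative. Clause 6 merely fixes the exemption procedure for Clause 1; with Clause 1 gone it has nothing to operate on and falls away. Clause 7 has no operative effect of its own apart from Clause 6 and is therefore inoperative. Clause 9 mentions Clause 2 but its own obligation stands independently of Clause 2, so Clause 9 is not affected. Clause 8 declares Clause 2, Clause 5, and Clause 7 mutually dependent; since one of them has fallen, all of them are of no effect. That brings down Clause 5 as well. The remainder continues in force under Clause 8. The provisions still in force are Clause 4, Clause 8, and Clause 9.

1, 2, 3, 5, 6, 7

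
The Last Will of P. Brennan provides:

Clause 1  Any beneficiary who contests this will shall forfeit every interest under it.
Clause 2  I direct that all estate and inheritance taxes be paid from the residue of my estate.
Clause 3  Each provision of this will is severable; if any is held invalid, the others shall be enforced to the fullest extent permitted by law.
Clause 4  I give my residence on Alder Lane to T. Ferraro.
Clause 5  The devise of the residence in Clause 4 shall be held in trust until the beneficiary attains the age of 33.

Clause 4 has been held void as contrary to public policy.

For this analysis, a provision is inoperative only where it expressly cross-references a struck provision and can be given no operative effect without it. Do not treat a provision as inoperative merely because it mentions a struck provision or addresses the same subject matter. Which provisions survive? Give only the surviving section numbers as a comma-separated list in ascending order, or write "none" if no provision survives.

1, 2, 3

Clause 4 is struck. Clause 5 merely fixes the trust for Clause 4; with Clause 4 gone it has nothing to operate on and falls away. Clause 3 is a severability clause and preserves every provision that can still be given independent effect. The provisions still in force are Clause 1, Clause 2, and Clause 3.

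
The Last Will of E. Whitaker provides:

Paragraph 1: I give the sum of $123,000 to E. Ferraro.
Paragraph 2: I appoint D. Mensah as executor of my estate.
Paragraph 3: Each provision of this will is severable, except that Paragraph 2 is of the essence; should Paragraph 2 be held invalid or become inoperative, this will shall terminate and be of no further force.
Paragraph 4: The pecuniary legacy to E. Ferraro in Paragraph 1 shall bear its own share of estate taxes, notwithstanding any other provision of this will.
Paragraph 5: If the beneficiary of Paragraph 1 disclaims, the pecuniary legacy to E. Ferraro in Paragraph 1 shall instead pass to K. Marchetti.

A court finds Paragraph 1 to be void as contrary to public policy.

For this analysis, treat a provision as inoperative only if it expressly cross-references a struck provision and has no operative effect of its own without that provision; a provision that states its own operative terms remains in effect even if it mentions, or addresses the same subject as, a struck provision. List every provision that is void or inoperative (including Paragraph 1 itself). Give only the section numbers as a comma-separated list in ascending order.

1, 4, 5

Paragraph 1 is struck. Paragraph 4 merely fixes the tax charge on Paragraph 1; with Paragraph 1 gone it has nothing to operate on and falls away. The only function of Paragraph 5 is the alternative disposition for Paragraph 1, so it cannot stand once Paragraph 1 is removed. Paragraph 3 makes Paragraph 2 an essential term, but Paragraph 2 is unaffected, so the severability proviso in Paragraph 3 preserves the remaining provisions. The provisions still in force are Paragraph 2 and Paragraph 3.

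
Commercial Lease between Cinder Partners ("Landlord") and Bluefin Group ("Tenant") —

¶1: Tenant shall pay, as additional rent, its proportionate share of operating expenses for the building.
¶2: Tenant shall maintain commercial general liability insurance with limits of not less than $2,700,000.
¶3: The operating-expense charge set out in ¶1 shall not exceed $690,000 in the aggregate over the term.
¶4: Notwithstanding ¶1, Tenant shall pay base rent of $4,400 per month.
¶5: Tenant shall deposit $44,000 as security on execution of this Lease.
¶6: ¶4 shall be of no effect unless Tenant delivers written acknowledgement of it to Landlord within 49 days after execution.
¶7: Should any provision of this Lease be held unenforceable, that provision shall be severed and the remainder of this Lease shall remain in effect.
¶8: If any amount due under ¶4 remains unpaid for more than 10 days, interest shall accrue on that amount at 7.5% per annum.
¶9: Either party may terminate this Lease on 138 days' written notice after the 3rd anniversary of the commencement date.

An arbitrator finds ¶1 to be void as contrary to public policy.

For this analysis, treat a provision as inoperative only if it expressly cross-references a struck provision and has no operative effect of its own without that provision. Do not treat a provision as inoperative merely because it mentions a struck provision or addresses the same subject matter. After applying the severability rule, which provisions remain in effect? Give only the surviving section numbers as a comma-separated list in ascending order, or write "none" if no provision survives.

2, 4, 5, 6, 7, 8, 9

¶1 is struck. ¶3 does nothing except set the aggregate cap on the operating-expense charge by reference to ¶1; with ¶1 gone it has no independent effect and is inoperative. ¶4 mentions ¶1 but its own obligation stands independently of ¶1, so ¶4 is not affected. ¶7 is a severability clause and preserves every provision that can still be given independent effect. ¶2, ¶4, ¶5, ¶6, ¶7, ¶8, and ¶9 remain in effect.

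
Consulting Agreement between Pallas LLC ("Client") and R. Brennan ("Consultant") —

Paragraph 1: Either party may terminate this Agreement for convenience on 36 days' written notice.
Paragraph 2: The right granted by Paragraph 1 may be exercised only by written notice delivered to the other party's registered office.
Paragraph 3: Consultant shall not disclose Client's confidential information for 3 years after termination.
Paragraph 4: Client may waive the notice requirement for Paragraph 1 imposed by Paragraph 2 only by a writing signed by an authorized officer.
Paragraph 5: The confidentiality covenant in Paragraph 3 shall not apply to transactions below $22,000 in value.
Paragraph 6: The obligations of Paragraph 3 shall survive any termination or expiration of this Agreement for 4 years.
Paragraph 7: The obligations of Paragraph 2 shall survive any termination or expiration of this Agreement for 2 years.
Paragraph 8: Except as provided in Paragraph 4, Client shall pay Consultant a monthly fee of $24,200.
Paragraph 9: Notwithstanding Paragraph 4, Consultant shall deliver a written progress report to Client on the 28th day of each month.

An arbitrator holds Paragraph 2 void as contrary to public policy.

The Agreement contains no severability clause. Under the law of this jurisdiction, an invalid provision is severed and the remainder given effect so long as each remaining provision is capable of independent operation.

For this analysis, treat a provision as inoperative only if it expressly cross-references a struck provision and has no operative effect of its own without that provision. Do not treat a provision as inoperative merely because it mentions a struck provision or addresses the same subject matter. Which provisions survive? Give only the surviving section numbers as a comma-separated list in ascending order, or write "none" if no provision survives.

1, 3, 5, 6, 8, 9

Paragraph 2 is struck. The only function of Paragraph 4 is the waiver condition for Paragraph 2, so it cannot stand once Paragraph 2 is removed. Paragraph 7 operates only by reference to Paragraph 2, so it falls with Paragraph 2. Although Paragraph 8 refers to Paragraph 4, its operative terms do not depend on Paragraph 4, so it remains in effect. Paragraph 9 mentions Paragraph 4 but its own obligation stands independently of Paragraph 4, so Paragraph 9 is not affected. Under the stated default rule, only provisions that cannot operate independently fall away; the rest are enforced. Paragraph 1, Paragraph 3, Paragraph 5, Paragraph 6, Paragraph 8, and Paragraph 9 remain in effect.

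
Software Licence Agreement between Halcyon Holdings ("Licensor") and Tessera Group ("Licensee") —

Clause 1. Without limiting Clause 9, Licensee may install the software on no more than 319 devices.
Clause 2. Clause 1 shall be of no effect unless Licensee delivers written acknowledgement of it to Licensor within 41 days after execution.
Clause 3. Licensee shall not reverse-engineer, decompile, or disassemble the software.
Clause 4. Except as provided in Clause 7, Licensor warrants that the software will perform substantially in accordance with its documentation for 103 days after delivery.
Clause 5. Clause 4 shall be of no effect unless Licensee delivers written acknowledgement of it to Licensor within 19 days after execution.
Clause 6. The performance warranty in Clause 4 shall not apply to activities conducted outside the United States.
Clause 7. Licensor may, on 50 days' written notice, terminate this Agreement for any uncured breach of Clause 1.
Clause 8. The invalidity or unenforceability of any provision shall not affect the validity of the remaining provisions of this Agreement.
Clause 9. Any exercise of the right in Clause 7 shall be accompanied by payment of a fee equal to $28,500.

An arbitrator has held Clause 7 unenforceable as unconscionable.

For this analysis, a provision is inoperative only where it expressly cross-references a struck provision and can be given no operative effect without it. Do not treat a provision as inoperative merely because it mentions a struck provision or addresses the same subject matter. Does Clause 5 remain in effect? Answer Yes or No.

Yes

Clause 7 is struck. Clause 9 merely fixes the exercise fee for Clause 7; with Clause 7 gone it has nothing to operate on and falls away. Although Clause 1 refers to Clause 9, its operative terms do not depend on Clause 9, so it remains in effect. Clause 4 mentions Clause 7 but its own obligation stands independently of Clause 7, so Clause 4 is not affected. Clause 8 is a severability clause and preserves every provision that can still be given independent effect. The provisions still in force are Clause 1, Clause 2, Clause 3, Clause 4, Clause 5, Clause 6, and Clause 8. Clause 5 is among the surviving provisions, so the answer is yes.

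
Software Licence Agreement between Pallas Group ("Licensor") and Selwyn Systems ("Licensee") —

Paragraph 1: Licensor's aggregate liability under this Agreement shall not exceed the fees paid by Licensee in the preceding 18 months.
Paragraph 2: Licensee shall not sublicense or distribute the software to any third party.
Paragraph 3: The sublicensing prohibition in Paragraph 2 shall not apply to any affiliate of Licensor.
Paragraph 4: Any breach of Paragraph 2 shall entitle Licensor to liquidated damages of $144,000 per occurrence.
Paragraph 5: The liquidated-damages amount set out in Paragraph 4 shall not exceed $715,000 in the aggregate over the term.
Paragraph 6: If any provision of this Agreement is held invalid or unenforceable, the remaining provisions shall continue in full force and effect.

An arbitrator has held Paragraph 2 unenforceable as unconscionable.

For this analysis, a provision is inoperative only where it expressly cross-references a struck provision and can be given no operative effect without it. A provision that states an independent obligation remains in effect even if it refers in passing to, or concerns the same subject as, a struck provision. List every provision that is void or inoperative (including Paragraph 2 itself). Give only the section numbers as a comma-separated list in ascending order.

Paragraph 2 is struck. The whole of Paragraph 3 is the carve-out from the sublicensing prohibition, defined by reference to Paragraph 2, so Paragraph 3 cannot stand once Paragraph 2 is removed. Paragraph 4 has no operative effect of its own apart from Paragraph 2 and is therefore inoperative. Paragraph 5 does nothing except set the aggregate cap on the liquidated-damages amount by reference to Paragraph 4; with Paragraph 4 gone it has no independent effect and is inoperative. Under the severability clause in Paragraph 6, the remaining provisions continue in force. That leaves Paragraph 1 and Paragraph 6 in effect.

2, 3, 4, 5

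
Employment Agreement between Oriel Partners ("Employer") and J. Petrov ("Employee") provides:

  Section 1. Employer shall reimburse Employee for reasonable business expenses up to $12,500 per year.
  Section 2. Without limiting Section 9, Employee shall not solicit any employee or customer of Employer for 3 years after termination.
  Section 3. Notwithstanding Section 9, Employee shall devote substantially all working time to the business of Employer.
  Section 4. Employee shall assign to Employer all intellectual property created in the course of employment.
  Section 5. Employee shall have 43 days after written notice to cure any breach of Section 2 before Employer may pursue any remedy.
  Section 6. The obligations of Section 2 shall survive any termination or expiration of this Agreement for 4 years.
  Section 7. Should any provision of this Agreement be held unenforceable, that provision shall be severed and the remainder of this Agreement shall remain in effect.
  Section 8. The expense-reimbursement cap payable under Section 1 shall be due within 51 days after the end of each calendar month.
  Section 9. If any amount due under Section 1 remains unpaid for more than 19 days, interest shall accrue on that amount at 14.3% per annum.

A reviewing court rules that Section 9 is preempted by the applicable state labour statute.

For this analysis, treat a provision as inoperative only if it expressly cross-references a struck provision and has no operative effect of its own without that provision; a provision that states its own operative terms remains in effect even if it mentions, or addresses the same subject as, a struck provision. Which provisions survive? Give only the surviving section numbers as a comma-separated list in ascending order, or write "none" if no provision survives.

Section 9 is struck. Although Section 2 refers to Section 9, its operative terms do not depend on Section 9, so it remains in effect. Although Section 3 refers to Section 9, its operative terms do not depend on Section 9, so it remains in effect. No other provision's operative terms depend on Section 9. Section 7 is a severability clause and preserves every provision that can still be given independent effect. Section 1, Section 2, Section 3, Section 4, Section 5, Section 6, Section 7, and Section 8 remain in effect.

1, 2, 3, 4, 5, 6, 7, 8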